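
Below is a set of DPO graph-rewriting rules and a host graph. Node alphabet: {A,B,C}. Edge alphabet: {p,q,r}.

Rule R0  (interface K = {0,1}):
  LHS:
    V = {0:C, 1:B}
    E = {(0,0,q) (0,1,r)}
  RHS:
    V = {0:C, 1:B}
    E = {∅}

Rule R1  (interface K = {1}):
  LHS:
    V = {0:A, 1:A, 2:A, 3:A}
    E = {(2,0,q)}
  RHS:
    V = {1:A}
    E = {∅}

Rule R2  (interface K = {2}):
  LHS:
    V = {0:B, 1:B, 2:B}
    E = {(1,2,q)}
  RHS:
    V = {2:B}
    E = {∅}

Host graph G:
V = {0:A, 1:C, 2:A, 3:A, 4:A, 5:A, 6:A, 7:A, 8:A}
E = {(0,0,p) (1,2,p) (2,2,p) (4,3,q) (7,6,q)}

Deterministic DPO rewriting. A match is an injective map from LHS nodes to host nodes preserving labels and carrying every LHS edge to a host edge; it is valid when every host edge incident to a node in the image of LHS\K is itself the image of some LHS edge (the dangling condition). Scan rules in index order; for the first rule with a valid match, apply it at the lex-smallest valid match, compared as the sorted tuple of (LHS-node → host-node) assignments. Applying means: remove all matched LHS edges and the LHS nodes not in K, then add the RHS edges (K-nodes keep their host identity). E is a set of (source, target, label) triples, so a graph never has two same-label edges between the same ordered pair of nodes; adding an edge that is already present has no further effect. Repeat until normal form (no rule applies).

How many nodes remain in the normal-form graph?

start.  V:9 E:5  edges: 0-p->0 1-p->2 2-p->2 4-q->3 7-q->6
1. fire R1 via {0↦3, 1↦0, 2↦4, 3↦5}  →  V:6 E:4  edges: 0-p->0 1-p->2 2-p->2 7-q->6
2. fire R1 via {0↦6, 1↦0, 2↦7, 3↦8}  →  V:3 E:3  edges: 0-p->0 1-p->2 2-p->2
halt: no rule applies after step 2
NF nodes: {0:A, 1:C, 2:A}

Answer: 3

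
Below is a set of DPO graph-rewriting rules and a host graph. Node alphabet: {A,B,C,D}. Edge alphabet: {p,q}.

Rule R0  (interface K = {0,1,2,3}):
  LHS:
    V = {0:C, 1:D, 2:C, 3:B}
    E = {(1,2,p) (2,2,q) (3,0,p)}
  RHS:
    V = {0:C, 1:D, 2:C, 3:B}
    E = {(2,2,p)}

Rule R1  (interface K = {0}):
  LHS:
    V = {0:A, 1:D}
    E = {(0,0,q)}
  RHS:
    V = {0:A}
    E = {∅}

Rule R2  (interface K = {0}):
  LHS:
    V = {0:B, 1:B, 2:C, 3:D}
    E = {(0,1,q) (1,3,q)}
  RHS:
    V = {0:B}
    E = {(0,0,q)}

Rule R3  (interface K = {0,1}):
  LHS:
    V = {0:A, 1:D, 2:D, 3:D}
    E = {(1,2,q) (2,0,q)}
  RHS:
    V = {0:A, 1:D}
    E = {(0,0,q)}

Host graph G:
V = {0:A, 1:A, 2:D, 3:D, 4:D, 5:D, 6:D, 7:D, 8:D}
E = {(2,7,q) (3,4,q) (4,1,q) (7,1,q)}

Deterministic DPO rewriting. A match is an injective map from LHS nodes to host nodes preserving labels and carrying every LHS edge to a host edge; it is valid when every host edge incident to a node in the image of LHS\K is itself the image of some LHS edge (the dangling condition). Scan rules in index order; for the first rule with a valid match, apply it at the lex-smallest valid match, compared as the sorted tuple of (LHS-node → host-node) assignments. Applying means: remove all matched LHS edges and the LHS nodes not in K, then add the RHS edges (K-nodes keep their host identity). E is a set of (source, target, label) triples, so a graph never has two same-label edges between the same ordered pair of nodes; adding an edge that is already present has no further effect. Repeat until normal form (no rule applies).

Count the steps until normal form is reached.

Answer: 4

Derivation:
start.  V:9 E:4  edges: 2-q->7 3-q->4 4-q->1 7-q->1
1. fire R3 via {0↦1, 1↦2, 2↦7, 3↦5}  →  V:7 E:3  edges: 1-q->1 3-q->4 4-q->1
2. fire R1 via {0↦1, 1↦2}  →  V:6 E:2  edges: 3-q->4 4-q->1
3. fire R3 via {0↦1, 1↦3, 2↦4, 3↦6}  →  V:4 E:1  edges: 1-q->1
4. fire R1 via {0↦1, 1↦3}  →  V:3 E:0  edges: ∅
halt: no rule applies after step 4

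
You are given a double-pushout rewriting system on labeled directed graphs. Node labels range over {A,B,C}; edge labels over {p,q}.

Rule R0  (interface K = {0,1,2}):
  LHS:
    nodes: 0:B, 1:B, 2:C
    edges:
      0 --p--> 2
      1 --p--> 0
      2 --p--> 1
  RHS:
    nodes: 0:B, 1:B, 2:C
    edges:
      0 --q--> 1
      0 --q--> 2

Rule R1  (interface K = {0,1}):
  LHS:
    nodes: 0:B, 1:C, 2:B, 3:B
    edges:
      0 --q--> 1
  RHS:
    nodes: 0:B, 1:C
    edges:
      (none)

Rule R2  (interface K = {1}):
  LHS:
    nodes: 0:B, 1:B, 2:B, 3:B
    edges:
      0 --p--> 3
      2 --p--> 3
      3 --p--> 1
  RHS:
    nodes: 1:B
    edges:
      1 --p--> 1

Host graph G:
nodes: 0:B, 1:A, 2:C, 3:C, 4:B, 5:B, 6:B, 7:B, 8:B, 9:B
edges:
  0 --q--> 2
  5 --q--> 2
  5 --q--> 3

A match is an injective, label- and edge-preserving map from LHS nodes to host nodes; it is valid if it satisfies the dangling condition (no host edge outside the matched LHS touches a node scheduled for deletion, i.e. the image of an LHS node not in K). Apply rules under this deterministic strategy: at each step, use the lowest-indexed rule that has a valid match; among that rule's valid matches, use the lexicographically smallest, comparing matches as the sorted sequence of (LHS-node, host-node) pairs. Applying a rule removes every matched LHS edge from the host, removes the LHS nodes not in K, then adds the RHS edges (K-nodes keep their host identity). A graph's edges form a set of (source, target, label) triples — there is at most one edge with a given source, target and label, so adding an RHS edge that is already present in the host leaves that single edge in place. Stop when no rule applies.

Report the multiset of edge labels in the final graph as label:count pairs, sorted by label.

Answer: (no edges)

Rewrite trace:
[0] host  ⇒  10 nodes, 3 edges  {0-q->2 5-q->2 5-q->3}
[1] R1 @ {0↦0, 1↦2, 2↦4, 3↦6}  ⇒  8 nodes, 2 edges  {5-q->2 5-q->3}
[2] R1 @ {0↦5, 1↦2, 2↦0, 3↦7}  ⇒  6 nodes, 1 edges  {5-q->3}
[3] R1 @ {0↦5, 1↦3, 2↦8, 3↦9}  ⇒  4 nodes, 0 edges  {∅}
normal form: no rule applies after step 3
NF edges: []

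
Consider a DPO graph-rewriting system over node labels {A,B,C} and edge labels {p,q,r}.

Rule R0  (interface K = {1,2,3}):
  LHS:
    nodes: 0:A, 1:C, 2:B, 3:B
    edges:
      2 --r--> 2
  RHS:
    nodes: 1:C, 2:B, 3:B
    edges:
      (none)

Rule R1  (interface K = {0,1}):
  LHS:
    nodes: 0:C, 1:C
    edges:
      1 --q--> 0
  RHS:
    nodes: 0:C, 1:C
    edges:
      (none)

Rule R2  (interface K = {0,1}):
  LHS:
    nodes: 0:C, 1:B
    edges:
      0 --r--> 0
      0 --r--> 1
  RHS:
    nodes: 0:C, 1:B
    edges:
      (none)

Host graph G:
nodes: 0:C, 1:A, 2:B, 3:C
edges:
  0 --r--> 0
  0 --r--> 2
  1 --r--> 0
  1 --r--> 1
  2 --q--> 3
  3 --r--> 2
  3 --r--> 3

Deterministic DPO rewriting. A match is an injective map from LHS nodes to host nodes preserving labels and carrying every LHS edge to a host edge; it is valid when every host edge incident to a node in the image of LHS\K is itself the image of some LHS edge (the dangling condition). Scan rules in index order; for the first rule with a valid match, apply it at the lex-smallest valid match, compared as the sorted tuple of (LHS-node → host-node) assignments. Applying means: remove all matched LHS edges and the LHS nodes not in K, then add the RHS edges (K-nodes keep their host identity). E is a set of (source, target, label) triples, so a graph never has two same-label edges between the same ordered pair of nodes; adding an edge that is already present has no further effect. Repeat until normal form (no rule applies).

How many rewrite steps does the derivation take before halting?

Answer: 2

Steps:
start.  V:4 E:7  edges: 0-r->0 0-r->2 1-r->0 1-r->1 2-q->3 3-r->2 3-r->3
1. fire R2 via {0↦0, 1↦2}  →  V:4 E:5  edges: 1-r->0 1-r->1 2-q->3 3-r->2 3-r->3
2. fire R2 via {0↦3, 1↦2}  →  V:4 E:3  edges: 1-r->0 1-r->1 2-q->3
halt: no rule applies after step 2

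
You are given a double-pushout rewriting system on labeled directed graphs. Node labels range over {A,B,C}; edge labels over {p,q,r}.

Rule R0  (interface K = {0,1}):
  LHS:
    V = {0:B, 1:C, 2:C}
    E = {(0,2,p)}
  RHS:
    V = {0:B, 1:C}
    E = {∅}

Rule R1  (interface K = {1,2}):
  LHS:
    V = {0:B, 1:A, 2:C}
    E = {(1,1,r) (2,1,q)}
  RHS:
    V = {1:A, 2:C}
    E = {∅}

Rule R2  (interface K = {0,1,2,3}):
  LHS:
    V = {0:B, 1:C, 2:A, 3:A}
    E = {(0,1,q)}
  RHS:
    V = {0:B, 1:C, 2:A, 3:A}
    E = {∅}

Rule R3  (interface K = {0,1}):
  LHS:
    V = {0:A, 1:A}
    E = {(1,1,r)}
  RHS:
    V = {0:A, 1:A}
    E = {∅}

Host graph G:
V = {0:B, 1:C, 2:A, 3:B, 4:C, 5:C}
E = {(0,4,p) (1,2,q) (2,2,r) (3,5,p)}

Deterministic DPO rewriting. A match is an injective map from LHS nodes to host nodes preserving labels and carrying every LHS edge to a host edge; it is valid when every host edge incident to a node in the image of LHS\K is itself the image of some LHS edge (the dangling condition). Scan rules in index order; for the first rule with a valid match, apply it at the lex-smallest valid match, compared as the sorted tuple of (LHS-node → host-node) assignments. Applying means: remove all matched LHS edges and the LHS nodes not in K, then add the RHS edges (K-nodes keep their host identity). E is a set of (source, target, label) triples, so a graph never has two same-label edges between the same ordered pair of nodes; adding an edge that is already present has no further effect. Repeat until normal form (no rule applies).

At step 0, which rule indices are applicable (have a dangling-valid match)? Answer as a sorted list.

Answer: [R0]

Derivation:
R0: 4 valid matches — {0↦0, 1↦1, 2↦4}, {0↦0, 1↦5, 2↦4}, {0↦3, 1↦1, 2↦5} (+1 more)
R1: no valid match — 2 raw matches, all fail dangling condition
R2: no valid match — LHS pattern not found
R3: no valid match — LHS pattern not found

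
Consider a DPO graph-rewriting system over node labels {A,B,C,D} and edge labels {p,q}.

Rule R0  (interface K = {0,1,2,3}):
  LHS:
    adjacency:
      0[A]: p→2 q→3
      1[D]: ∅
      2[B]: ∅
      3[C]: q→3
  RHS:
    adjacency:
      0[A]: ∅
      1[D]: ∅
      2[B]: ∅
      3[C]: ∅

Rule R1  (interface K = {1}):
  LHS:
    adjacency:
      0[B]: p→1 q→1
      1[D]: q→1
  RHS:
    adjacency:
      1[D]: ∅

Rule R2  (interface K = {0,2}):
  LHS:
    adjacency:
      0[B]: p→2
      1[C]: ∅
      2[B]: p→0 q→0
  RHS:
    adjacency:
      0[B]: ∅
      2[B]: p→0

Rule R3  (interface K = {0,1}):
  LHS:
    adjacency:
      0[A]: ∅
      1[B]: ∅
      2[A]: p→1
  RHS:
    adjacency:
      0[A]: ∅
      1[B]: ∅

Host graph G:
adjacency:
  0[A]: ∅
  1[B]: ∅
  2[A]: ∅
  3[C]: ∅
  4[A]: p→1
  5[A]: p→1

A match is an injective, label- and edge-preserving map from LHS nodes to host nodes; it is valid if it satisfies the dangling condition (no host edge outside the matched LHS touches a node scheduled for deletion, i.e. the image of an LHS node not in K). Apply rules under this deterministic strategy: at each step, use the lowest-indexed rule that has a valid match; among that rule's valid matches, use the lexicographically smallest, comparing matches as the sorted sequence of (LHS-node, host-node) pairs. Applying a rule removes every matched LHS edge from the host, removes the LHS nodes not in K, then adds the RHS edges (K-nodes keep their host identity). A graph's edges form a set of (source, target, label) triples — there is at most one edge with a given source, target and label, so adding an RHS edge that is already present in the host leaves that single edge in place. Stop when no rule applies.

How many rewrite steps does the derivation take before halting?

initial: |V|=6 |E|=2  E = 4-p->1 5-p->1
step 1: apply R3 at {0↦0, 1↦1, 2↦4}  → |V|=5 |E|=1  E = 5-p->1
step 2: apply R3 at {0↦0, 1↦1, 2↦5}  → |V|=4 |E|=0  E = ∅
final graph: no rule applies after step 2

Answer: 2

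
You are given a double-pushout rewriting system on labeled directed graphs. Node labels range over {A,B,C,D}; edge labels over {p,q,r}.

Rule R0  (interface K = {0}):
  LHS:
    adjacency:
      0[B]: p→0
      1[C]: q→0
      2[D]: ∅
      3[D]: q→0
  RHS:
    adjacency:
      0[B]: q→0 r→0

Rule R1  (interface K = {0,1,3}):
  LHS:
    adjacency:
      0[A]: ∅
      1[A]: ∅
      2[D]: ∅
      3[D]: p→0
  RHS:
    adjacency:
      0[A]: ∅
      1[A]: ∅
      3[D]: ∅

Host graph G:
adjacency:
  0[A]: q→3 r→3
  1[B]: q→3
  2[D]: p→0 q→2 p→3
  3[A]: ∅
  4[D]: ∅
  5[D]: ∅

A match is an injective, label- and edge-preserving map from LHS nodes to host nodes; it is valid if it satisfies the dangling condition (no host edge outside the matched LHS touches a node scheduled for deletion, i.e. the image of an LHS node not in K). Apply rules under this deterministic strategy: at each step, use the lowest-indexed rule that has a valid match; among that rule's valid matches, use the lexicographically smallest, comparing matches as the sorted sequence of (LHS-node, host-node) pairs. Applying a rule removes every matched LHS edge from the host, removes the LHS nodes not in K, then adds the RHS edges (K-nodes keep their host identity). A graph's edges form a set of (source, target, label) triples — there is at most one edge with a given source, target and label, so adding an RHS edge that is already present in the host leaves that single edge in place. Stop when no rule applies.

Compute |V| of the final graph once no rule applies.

Answer: 4

Derivation:
start.  V:6 E:6  edges: 0-q->3 0-r->3 1-q->3 2-p->0 2-q->2 2-p->3
1. fire R1 via {0↦0, 1↦3, 2↦4, 3↦2}  →  V:5 E:5  edges: 0-q->3 0-r->3 1-q->3 2-q->2 2-p->3
2. fire R1 via {0↦3, 1↦0, 2↦5, 3↦2}  →  V:4 E:4  edges: 0-q->3 0-r->3 1-q->3 2-q->2
final graph: no rule applies after step 2
NF nodes: {0:A, 1:B, 2:D, 3:A}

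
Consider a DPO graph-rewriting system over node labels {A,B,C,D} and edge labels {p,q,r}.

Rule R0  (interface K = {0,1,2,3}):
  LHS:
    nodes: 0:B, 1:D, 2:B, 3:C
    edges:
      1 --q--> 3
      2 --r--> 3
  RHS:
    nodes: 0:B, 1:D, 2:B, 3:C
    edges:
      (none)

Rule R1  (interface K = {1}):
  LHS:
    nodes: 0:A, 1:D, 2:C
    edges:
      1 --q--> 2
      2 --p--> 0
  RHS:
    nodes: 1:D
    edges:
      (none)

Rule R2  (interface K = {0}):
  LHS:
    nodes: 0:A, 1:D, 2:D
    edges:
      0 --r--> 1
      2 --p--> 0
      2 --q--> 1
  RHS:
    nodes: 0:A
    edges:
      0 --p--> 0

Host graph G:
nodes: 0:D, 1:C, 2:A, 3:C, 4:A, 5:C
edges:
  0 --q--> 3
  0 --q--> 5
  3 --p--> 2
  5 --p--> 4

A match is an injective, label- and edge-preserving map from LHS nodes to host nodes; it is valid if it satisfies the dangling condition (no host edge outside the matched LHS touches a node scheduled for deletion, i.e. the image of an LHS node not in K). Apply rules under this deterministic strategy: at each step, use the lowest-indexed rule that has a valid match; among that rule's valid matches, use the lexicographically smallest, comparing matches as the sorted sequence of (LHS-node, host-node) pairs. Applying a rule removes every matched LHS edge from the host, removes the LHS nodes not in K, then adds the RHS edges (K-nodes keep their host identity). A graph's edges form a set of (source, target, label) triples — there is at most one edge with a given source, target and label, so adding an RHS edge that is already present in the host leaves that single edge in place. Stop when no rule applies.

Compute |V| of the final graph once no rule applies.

Answer: 2

Steps:
[0] host  ⇒  6 nodes, 4 edges  {0-q->3 0-q->5 3-p->2 5-p->4}
[1] R1 @ {0↦2, 1↦0, 2↦3}  ⇒  4 nodes, 2 edges  {0-q->5 5-p->4}
[2] R1 @ {0↦4, 1↦0, 2↦5}  ⇒  2 nodes, 0 edges  {∅}
halt: no rule applies after step 2
NF nodes: {0:D, 1:C}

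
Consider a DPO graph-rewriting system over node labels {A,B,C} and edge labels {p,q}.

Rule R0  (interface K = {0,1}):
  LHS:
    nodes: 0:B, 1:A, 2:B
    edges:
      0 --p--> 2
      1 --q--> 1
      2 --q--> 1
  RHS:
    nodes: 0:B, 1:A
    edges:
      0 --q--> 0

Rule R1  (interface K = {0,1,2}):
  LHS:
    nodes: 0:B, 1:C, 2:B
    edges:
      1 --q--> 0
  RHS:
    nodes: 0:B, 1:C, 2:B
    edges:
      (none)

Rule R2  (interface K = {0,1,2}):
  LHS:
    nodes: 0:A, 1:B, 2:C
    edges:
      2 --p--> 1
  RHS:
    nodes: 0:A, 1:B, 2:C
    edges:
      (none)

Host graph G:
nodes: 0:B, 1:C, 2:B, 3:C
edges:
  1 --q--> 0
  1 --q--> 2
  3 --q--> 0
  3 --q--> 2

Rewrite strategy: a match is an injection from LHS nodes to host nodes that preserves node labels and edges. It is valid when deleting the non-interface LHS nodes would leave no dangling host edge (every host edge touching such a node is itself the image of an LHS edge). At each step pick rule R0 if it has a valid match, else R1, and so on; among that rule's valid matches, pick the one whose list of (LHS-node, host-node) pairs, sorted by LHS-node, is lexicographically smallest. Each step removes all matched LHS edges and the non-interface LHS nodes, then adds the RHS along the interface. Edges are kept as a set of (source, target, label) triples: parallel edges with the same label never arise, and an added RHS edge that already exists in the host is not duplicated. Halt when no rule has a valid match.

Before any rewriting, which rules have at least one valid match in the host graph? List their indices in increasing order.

Answer: [R1]

Derivation:
R0: no valid match — LHS pattern not found
R1: 4 valid matches — {0↦0, 1↦1, 2↦2}, {0↦0, 1↦3, 2↦2}, {0↦2, 1↦1, 2↦0} (+1 more)
R2: no valid match — LHS pattern not found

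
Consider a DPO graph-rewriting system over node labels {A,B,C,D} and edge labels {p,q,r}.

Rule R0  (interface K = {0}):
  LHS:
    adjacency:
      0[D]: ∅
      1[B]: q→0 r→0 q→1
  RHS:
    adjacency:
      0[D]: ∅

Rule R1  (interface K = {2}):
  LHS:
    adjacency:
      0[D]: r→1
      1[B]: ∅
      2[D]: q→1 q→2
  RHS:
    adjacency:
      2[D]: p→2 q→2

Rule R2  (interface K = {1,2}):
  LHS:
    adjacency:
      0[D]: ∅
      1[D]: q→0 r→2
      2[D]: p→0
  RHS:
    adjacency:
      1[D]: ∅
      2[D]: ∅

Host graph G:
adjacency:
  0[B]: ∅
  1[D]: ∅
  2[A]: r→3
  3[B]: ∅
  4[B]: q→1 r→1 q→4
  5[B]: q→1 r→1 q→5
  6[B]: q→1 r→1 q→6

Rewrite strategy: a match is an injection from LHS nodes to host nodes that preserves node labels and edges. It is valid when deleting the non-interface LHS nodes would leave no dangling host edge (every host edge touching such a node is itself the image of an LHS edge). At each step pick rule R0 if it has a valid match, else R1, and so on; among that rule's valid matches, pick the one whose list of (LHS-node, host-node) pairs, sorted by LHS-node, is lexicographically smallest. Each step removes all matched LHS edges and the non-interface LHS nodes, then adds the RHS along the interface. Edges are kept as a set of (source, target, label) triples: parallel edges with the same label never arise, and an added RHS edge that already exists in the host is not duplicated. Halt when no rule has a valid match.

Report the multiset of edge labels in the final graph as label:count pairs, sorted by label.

start.  V:7 E:10  edges: 2-r->3 4-q->1 4-r->1 4-q->4 5-q->1 5-r->1 5-q->5 6-q->1 6-r->1 6-q->6
1. fire R0 via {0↦1, 1↦4}  →  V:6 E:7  edges: 2-r->3 5-q->1 5-r->1 5-q->5 6-q->1 6-r->1 6-q->6
2. fire R0 via {0↦1, 1↦5}  →  V:5 E:4  edges: 2-r->3 6-q->1 6-r->1 6-q->6
3. fire R0 via {0↦1, 1↦6}  →  V:4 E:1  edges: 2-r->3
final graph: no rule applies after step 3
NF edges: [(2, 3, 'r')]

Answer: r:1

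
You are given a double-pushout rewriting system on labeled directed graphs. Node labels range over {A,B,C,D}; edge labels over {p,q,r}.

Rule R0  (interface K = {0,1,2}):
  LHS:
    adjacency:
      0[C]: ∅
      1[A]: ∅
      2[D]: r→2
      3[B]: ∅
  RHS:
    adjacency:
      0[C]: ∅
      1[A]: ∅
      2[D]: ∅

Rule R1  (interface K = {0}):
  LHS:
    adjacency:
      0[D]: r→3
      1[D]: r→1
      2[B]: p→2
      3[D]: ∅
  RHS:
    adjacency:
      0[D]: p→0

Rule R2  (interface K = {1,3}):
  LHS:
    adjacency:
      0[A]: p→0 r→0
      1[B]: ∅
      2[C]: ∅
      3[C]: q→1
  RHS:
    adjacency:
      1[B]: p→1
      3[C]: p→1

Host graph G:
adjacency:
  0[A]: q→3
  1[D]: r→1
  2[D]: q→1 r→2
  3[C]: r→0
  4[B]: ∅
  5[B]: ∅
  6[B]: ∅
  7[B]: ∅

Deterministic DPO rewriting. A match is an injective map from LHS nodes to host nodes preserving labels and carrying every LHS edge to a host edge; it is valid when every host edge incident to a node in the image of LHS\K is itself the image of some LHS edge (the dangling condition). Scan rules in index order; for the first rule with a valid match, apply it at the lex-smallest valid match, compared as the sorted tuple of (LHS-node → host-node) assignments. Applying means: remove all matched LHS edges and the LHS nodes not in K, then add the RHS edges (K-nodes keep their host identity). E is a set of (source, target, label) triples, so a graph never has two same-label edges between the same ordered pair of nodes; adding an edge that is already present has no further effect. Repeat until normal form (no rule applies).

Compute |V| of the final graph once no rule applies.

start.  V:8 E:5  edges: 0-q->3 1-r->1 2-q->1 2-r->2 3-r->0
1. fire R0 via {0↦3, 1↦0, 2↦1, 3↦4}  →  V:7 E:4  edges: 0-q->3 2-q->1 2-r->2 3-r->0
2. fire R0 via {0↦3, 1↦0, 2↦2, 3↦5}  →  V:6 E:3  edges: 0-q->3 2-q->1 3-r->0
normal form: no rule applies after step 2
NF nodes: {0:A, 1:D, 2:D, 3:C, 6:B, 7:B}

Answer: 6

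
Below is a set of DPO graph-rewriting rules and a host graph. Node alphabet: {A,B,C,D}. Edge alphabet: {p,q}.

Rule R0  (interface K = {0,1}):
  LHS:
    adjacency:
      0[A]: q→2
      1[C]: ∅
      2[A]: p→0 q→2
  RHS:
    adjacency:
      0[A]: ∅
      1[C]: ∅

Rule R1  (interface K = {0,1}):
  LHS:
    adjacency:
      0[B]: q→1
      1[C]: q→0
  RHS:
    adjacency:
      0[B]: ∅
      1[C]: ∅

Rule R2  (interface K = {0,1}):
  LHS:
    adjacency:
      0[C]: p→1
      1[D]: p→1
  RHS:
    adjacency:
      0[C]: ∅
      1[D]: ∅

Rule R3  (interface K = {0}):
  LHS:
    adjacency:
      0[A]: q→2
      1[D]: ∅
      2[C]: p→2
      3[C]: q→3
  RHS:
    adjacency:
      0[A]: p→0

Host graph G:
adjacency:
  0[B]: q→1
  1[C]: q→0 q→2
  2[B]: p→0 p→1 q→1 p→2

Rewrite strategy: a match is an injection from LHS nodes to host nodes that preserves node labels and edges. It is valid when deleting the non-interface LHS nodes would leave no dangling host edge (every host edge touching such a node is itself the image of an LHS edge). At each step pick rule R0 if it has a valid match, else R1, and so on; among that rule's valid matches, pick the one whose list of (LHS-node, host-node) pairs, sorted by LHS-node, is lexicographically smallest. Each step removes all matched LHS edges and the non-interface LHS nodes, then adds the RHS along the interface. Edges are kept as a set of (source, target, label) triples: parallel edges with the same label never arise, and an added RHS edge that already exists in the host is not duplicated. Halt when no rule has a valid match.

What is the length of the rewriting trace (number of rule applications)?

initial: |V|=3 |E|=7  E = 0-q->1 1-q->0 1-q->2 2-p->0 2-p->1 2-q->1 2-p->2
step 1: apply R1 at {0↦0, 1↦1}  → |V|=3 |E|=5  E = 1-q->2 2-p->0 2-p->1 2-q->1 2-p->2
step 2: apply R1 at {0↦2, 1↦1}  → |V|=3 |E|=3  E = 2-p->0 2-p->1 2-p->2
normal form: no rule applies after step 2

Answer: 2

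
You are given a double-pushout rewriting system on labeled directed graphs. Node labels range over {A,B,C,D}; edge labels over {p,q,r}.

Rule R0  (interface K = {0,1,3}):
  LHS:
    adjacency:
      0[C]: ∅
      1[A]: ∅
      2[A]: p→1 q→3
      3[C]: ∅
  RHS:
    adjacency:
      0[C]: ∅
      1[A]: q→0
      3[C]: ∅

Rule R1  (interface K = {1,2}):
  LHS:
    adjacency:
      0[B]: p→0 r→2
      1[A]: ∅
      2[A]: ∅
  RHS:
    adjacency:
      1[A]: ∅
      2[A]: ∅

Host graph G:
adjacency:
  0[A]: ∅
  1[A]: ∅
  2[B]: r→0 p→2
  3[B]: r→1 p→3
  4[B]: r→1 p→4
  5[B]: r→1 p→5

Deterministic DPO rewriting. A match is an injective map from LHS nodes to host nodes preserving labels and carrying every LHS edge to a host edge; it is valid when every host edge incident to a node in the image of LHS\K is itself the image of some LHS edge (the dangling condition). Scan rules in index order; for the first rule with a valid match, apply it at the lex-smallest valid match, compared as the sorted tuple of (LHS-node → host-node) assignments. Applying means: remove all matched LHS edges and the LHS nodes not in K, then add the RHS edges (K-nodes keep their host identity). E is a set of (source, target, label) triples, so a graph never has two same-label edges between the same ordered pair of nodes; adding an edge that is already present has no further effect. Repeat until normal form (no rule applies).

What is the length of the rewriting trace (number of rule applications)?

start.  V:6 E:8  edges: 2-r->0 2-p->2 3-r->1 3-p->3 4-r->1 4-p->4 5-r->1 5-p->5
1. fire R1 via {0↦2, 1↦1, 2↦0}  →  V:5 E:6  edges: 3-r->1 3-p->3 4-r->1 4-p->4 5-r->1 5-p->5
2. fire R1 via {0↦3, 1↦0, 2↦1}  →  V:4 E:4  edges: 4-r->1 4-p->4 5-r->1 5-p->5
3. fire R1 via {0↦4, 1↦0, 2↦1}  →  V:3 E:2  edges: 5-r->1 5-p->5
4. fire R1 via {0↦5, 1↦0, 2↦1}  →  V:2 E:0  edges: ∅
final graph: no rule applies after step 4

Answer: 4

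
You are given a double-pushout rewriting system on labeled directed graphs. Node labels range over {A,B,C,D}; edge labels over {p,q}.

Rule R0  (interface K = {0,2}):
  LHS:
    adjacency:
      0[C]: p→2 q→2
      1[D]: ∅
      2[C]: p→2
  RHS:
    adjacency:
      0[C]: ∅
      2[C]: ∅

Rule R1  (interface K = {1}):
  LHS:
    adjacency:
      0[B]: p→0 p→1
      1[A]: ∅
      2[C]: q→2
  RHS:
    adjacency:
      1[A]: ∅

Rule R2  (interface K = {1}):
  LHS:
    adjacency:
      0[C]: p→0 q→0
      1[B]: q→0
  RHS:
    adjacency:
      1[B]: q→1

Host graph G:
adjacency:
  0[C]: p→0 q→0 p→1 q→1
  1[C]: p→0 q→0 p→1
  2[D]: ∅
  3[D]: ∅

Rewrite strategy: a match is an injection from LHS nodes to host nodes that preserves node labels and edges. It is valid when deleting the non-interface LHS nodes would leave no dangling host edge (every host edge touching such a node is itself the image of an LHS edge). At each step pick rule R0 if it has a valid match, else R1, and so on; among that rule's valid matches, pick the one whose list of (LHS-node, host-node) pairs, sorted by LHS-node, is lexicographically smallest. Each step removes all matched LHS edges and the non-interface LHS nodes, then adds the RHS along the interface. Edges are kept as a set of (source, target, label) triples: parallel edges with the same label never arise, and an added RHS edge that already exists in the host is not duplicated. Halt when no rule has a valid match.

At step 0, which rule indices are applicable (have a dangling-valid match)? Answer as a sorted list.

Answer: [R0]

Derivation:
R0: 4 valid matches — {0↦0, 1↦2, 2↦1}, {0↦0, 1↦3, 2↦1}, {0↦1, 1↦2, 2↦0} (+1 more)
R1: no valid match — LHS pattern not found
R2: no valid match — LHS pattern not found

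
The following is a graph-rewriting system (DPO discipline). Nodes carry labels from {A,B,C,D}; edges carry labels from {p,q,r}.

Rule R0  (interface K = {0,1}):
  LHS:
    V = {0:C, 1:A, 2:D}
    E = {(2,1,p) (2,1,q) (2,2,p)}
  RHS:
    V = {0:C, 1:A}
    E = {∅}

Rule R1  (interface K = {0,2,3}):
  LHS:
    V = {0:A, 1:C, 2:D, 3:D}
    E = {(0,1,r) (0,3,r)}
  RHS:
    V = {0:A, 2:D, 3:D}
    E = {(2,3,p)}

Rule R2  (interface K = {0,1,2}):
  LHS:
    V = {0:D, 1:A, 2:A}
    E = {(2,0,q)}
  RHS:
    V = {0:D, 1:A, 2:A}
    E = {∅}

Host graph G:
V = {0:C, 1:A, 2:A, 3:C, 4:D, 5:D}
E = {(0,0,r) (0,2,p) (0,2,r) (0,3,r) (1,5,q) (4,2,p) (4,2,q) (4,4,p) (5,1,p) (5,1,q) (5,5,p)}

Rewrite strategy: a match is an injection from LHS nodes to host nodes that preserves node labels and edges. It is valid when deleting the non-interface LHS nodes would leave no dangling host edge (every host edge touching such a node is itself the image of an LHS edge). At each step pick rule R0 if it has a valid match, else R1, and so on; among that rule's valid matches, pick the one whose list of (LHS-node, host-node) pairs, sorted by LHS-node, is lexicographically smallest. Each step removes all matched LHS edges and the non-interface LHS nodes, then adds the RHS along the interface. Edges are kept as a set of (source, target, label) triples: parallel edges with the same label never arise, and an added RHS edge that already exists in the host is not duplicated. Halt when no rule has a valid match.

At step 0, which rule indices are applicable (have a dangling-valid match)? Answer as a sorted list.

Answer: [R0,R2]

Derivation:
R0: 2 valid matches — {0↦0, 1↦2, 2↦4}, {0↦3, 1↦2, 2↦4}
R1: no valid match — LHS pattern not found
R2: 1 valid match — {0↦5, 1↦2, 2↦1}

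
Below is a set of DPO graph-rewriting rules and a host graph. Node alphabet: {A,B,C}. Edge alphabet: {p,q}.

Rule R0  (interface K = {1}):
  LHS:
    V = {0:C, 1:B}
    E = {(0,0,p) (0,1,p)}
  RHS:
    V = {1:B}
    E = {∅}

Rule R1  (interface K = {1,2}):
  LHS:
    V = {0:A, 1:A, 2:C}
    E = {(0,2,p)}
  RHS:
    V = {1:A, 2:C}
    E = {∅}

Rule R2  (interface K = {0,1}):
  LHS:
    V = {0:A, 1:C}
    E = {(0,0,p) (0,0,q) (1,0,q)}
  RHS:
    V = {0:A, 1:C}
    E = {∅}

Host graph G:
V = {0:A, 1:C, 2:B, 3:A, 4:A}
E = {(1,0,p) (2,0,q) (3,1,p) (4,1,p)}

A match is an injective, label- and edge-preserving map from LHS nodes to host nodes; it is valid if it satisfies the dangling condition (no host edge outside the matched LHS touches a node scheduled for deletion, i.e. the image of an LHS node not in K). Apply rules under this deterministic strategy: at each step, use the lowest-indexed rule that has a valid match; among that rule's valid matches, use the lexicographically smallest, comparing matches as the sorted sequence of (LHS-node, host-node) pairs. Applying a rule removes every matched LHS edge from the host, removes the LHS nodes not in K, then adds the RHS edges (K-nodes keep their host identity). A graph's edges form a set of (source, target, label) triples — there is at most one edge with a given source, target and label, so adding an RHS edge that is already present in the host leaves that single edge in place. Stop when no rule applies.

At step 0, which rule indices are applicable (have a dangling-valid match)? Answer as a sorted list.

Answer: [R1]

Steps:
R0: no valid match — LHS pattern not found
R1: 4 valid matches — {0↦3, 1↦0, 2↦1}, {0↦3, 1↦4, 2↦1}, {0↦4, 1↦0, 2↦1} (+1 more)
R2: no valid match — LHS pattern not found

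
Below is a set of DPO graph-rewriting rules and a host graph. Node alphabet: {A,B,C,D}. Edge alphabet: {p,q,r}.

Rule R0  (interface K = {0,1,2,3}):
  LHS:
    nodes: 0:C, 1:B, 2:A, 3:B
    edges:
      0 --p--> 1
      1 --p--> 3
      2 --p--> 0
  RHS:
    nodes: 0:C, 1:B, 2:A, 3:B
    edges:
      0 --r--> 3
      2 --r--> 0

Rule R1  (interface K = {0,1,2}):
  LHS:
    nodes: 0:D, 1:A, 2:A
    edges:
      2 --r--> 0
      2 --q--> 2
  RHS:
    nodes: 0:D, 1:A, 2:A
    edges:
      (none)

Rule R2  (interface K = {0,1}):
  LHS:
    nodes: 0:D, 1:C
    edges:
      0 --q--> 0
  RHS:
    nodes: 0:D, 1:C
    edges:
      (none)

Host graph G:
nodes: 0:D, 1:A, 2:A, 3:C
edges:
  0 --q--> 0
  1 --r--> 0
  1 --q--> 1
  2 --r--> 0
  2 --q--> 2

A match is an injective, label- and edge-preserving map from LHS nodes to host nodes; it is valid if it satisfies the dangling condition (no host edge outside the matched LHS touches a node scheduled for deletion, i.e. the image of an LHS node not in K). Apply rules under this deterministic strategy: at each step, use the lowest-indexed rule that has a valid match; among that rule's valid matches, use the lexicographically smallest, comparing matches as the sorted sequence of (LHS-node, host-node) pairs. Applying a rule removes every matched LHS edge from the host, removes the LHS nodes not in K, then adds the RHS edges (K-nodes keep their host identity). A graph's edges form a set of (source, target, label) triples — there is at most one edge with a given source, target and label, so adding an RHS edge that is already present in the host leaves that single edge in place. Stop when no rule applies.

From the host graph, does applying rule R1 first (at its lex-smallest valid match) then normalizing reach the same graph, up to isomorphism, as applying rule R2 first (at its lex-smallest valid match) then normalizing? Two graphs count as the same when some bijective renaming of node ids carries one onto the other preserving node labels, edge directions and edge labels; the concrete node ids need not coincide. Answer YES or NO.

branch R1-first: apply at {0↦0, 1↦1, 2↦2} → |E|=3, then 2 more step(s) → NF |V|=4 |E|=0 V={0:D, 1:A, 2:A, 3:C} E=∅
branch R2-first: apply at {0↦0, 1↦3} → |E|=4, then 2 more step(s) → NF |V|=4 |E|=0 V={0:D, 1:A, 2:A, 3:C} E=∅
graphs isomorphic (equal up to label-preserving node renaming)

Answer: YES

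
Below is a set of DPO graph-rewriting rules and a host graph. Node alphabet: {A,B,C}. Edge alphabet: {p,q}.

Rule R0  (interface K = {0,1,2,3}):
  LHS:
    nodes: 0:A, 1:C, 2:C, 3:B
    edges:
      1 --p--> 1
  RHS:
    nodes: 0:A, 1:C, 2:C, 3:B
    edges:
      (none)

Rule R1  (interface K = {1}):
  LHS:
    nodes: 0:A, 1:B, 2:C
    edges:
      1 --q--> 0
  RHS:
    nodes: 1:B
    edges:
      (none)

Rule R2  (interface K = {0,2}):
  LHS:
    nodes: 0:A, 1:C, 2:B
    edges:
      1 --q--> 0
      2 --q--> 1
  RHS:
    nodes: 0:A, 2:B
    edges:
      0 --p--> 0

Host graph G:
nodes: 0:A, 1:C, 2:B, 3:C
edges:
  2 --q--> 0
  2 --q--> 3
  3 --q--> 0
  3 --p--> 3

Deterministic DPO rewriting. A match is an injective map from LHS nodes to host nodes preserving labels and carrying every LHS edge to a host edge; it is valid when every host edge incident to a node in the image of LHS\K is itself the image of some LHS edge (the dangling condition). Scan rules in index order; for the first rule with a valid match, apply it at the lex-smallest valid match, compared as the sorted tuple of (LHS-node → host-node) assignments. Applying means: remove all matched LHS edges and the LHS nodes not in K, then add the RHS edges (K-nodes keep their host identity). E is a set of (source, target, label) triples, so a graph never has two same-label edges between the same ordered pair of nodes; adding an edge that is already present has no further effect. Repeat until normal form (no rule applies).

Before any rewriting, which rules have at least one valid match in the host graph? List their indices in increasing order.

R0: 1 valid match — {0↦0, 1↦3, 2↦1, 3↦2}
R1: no valid match — 2 raw matches, all fail dangling condition
R2: no valid match — 1 raw match, all fail dangling condition

Answer: [R0]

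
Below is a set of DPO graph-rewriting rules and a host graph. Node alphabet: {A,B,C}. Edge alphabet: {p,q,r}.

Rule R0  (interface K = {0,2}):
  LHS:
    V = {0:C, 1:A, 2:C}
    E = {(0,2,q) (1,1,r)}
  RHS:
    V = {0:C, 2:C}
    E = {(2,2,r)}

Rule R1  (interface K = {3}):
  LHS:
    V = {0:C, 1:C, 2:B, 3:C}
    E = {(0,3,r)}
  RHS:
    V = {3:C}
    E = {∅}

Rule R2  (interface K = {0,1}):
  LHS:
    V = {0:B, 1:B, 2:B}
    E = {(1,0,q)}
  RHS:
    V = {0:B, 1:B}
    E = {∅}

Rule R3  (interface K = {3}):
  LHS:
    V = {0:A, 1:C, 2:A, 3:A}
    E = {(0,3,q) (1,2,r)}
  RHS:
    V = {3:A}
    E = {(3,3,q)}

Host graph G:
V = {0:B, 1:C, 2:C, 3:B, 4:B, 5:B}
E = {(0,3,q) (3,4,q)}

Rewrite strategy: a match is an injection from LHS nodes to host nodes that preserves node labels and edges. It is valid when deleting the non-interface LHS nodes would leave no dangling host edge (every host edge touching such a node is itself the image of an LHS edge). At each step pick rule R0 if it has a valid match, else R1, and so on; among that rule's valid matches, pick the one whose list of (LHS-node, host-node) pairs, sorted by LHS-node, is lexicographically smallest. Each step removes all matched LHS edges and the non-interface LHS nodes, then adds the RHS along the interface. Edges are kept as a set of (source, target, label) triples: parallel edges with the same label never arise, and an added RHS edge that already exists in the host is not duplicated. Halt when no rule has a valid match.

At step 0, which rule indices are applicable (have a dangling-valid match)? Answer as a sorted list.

R0: no valid match — LHS pattern not found
R1: no valid match — LHS pattern not found
R2: 2 valid matches — {0↦3, 1↦0, 2↦5}, {0↦4, 1↦3, 2↦5}
R3: no valid match — LHS pattern not found

Answer: [R2]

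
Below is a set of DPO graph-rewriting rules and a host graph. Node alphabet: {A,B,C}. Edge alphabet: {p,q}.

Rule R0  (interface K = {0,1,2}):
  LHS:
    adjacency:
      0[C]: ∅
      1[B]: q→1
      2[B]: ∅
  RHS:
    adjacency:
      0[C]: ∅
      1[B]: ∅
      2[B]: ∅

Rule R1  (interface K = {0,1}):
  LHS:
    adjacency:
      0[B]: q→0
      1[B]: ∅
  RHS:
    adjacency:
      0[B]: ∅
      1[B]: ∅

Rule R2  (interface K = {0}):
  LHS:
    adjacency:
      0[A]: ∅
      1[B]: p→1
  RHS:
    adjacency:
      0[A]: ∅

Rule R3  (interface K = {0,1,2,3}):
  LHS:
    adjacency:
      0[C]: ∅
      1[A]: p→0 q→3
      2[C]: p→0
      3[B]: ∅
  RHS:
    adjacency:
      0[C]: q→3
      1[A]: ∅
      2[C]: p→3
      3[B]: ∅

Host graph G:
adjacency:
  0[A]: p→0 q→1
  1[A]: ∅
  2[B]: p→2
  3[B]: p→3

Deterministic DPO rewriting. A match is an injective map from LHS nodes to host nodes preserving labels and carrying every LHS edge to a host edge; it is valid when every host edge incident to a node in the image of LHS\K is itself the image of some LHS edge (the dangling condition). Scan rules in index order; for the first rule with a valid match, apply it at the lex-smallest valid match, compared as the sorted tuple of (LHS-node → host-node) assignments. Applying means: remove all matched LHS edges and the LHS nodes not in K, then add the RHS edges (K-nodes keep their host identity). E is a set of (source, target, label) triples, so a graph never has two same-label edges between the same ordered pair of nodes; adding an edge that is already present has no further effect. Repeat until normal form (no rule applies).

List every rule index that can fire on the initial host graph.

R0: no valid match — LHS pattern not found
R1: no valid match — LHS pattern not found
R2: 4 valid matches — {0↦0, 1↦2}, {0↦0, 1↦3}, {0↦1, 1↦2} (+1 more)
R3: no valid match — LHS pattern not found

Answer: [R2]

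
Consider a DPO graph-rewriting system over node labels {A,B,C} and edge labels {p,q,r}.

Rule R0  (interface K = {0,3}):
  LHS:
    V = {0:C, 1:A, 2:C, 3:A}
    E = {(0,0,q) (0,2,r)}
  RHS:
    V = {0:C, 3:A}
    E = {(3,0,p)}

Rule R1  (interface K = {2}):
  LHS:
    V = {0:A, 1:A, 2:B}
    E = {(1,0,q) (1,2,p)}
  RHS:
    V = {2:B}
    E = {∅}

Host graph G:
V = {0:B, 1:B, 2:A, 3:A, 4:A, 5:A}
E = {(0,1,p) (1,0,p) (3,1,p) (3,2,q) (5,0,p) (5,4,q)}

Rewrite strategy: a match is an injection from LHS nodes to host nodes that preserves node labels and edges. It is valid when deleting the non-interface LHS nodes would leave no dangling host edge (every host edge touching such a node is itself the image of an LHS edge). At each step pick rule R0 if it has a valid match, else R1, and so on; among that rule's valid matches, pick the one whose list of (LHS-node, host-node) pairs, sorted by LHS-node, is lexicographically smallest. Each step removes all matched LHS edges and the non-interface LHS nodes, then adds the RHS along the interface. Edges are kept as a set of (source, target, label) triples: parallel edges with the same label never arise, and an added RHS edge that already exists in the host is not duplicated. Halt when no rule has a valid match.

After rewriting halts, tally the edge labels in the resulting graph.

Answer: p:2

Rewrite trace:
start.  V:6 E:6  edges: 0-p->1 1-p->0 3-p->1 3-q->2 5-p->0 5-q->4
1. fire R1 via {0↦2, 1↦3, 2↦1}  →  V:4 E:4  edges: 0-p->1 1-p->0 5-p->0 5-q->4
2. fire R1 via {0↦4, 1↦5, 2↦0}  →  V:2 E:2  edges: 0-p->1 1-p->0
halt: no rule applies after step 2
NF edges: [(0, 1, 'p'), (1, 0, 'p')]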